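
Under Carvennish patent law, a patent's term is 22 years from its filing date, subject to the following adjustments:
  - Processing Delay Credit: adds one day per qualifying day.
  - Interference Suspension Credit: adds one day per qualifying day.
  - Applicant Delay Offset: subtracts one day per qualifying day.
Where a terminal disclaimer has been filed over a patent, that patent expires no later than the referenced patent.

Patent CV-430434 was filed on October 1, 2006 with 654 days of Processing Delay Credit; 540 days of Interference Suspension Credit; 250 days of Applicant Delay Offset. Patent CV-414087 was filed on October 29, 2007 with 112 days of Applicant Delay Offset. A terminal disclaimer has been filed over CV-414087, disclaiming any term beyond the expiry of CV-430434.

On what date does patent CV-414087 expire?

Natural term of CV-414087:
  Base: filing + 22 years → 29 October 2029.
  Applicant Delay Offset: −112 days → 9 July 2029.
Expiry of referenced patent CV-430434:
  Base: filing + 22 years → 1 October 2028.
  Processing Delay Credit: +654 days → 17 July 2030.
  Interference Suspension Credit: +540 days → 8 January 2032.
  Applicant Delay Offset: −250 days → 3 May 2031.
Terminal disclaimer: CV-414087 expires on the earlier of 9 July 2029 and 3 May 2031.

2029-07-09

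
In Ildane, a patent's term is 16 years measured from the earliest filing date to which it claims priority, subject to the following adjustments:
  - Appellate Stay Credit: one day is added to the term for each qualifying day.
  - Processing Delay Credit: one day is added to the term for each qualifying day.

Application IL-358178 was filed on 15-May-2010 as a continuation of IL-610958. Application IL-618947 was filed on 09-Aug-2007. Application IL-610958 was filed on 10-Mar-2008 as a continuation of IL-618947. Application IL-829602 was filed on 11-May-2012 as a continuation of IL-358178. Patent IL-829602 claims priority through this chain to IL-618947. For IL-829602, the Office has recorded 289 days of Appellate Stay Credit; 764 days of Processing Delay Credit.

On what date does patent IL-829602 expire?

Earliest priority filing: 9 August 2007.
Base term: 9 August 2007 + 16 years → 9 August 2023.
Appellate Stay Credit: +289 days → 24 May 2024.
Processing Delay Credit: +764 days → 27 June 2026.

2026-06-27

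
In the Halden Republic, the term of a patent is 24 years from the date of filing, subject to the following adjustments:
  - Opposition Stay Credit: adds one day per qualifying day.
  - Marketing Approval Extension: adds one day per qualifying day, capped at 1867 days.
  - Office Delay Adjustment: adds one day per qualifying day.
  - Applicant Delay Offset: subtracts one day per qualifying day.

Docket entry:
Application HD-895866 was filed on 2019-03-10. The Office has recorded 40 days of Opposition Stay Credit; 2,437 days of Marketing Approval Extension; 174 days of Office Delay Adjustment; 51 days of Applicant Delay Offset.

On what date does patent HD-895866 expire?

Base term: filing date + 24 years → 10 March 2043.
Opposition Stay Credit: +40 days → 19 April 2043.
Marketing Approval Extension: 2437 days claimed exceeds the 1867-day cap, so +1867 days → 29 May 2048.
Office Delay Adjustment: +174 days → 19 November 2048.
Applicant Delay Offset: −51 days → 29 September 2048.

2048-09-29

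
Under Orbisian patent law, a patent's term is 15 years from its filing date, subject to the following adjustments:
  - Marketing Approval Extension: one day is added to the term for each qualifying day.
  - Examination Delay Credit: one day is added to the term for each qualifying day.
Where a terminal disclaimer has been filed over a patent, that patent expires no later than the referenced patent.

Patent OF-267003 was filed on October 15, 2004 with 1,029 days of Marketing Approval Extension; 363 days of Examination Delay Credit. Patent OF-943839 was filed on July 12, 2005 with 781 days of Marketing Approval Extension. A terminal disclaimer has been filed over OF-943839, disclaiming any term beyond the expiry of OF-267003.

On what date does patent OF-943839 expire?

Natural term of OF-943839:
  Base: filing + 15 years → 12 July 2020.
  Marketing Approval Extension: +781 days → 1 September 2022.
Expiry of referenced patent OF-267003:
  Base: filing + 15 years → 15 October 2019.
  Marketing Approval Extension: +1029 days → 9 August 2022.
  Examination Delay Credit: +363 days → 7 August 2023.
Terminal disclaimer: OF-943839 expires on the earlier of 1 September 2022 and 7 August 2023.

2022-09-01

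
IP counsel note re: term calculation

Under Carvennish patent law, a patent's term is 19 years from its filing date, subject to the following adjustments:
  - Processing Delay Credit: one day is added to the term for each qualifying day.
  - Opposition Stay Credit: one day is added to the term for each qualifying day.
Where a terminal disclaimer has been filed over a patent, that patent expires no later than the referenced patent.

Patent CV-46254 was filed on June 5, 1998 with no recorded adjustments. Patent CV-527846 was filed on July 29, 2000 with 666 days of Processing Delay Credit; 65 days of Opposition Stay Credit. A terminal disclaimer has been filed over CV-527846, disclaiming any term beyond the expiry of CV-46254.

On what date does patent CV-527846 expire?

Natural term of CV-527846:
  Base: filing + 19 years → 29 July 2019.
  Processing Delay Credit: +666 days → 25 May 2021.
  Opposition Stay Credit: +65 days → 29 July 2021.
Expiry of referenced patent CV-46254:
  Base: filing + 19 years → 5 June 2017.
Terminal disclaimer: CV-527846 expires on the earlier of 29 July 2021 and 5 June 2017.

2017-06-05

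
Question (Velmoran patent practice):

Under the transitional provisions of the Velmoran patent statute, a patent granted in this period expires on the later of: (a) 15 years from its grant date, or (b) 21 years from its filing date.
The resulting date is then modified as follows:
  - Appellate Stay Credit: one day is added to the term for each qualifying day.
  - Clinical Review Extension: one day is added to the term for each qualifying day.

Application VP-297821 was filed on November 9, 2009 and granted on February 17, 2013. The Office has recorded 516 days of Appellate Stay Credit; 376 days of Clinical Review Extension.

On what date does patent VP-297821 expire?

2033-04-19

(a) grant + 15 years → 17 February 2028.
(b) filing + 21 years → 9 November 2030.
Later of the two: 9 November 2030.
Appellate Stay Credit: +516 days → 8 April 2032.
Clinical Review Extension: +376 days → 19 April 2033.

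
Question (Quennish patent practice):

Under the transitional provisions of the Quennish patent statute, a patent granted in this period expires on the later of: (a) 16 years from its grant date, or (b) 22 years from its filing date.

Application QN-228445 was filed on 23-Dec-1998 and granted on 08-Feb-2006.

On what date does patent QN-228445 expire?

February 8, 2022

(a) grant + 16 years → 8 February 2022.
(b) filing + 22 years → 23 December 2020.
Later of the two: 8 February 2022.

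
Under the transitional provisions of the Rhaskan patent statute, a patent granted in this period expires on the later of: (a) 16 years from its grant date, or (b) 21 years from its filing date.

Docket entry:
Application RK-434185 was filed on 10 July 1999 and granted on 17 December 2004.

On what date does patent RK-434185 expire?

2020-12-17

(a) grant + 16 years → 17 December 2020.
(b) filing + 21 years → 10 July 2020.
Later of the two: 17 December 2020.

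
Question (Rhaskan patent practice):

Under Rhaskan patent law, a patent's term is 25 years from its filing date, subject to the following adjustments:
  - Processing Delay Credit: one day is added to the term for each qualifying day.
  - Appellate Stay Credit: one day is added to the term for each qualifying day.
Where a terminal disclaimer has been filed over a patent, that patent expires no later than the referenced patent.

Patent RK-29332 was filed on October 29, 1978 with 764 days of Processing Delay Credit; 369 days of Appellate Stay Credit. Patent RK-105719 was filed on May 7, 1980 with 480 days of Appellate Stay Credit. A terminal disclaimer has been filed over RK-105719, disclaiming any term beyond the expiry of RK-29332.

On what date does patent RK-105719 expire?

August 30, 2006

Natural term of RK-105719:
  Base: filing + 25 years → 7 May 2005.
  Appellate Stay Credit: +480 days → 30 August 2006.
Expiry of referenced patent RK-29332:
  Base: filing + 25 years → 29 October 2003.
  Processing Delay Credit: +764 days → 1 December 2005.
  Appellate Stay Credit: +369 days → 5 December 2006.
Terminal disclaimer: RK-105719 expires on the earlier of 30 August 2006 and 5 December 2006.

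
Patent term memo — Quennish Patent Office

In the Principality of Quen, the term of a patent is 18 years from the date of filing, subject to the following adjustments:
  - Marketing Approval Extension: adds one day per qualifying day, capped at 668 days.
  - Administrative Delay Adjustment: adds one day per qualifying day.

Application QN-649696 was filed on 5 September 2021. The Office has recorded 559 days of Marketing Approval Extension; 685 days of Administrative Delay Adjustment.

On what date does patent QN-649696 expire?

2043-01-31

Base term: filing date + 18 years → 5 September 2039.
Marketing Approval Extension: 559 days (within the 668-day cap) → +559 days → 17 March 2041.
Administrative Delay Adjustment: +685 days → 31 January 2043.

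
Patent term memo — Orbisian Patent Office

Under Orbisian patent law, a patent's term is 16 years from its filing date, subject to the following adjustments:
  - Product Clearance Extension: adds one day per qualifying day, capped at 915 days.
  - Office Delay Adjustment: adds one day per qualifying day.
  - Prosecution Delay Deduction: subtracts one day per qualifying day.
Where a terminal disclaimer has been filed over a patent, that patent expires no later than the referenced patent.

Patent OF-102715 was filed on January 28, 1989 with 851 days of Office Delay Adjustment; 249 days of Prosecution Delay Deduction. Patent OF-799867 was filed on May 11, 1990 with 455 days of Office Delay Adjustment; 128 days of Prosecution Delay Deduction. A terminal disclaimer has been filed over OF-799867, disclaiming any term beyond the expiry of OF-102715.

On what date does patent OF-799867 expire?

September 22, 2006

Natural term of OF-799867:
  Base: filing + 16 years → 11 May 2006.
  Office Delay Adjustment: +455 days → 9 August 2007.
  Prosecution Delay Deduction: −128 days → 3 April 2007.
Expiry of referenced patent OF-102715:
  Base: filing + 16 years → 28 January 2005.
  Office Delay Adjustment: +851 days → 29 May 2007.
  Prosecution Delay Deduction: −249 days → 22 September 2006.
Terminal disclaimer: OF-799867 expires on the earlier of 3 April 2007 and 22 September 2006.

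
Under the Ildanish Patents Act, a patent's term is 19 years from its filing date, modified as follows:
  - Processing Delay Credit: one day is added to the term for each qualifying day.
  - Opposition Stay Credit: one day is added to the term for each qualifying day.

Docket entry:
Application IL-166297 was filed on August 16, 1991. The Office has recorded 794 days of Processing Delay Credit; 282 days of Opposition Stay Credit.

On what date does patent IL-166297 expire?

Base term: filing date + 19 years → 16 August 2010.
Processing Delay Credit: +794 days → 18 October 2012.
Opposition Stay Credit: +282 days → 27 July 2013.

July 27, 2013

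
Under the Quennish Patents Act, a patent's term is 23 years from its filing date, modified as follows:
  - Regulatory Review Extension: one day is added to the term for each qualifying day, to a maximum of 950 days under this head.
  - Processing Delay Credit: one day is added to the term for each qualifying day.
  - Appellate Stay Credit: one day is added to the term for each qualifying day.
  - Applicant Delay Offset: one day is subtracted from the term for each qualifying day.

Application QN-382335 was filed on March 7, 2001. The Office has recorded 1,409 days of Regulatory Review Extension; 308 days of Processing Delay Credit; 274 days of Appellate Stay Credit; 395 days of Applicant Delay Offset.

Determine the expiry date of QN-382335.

2027-04-18

Base term: filing date + 23 years → 7 March 2024.
Regulatory Review Extension: 1409 days claimed exceeds the 950-day cap, so +950 days → 13 October 2026.
Processing Delay Credit: +308 days → 17 August 2027.
Appellate Stay Credit: +274 days → 17 May 2028.
Applicant Delay Offset: −395 days → 18 April 2027.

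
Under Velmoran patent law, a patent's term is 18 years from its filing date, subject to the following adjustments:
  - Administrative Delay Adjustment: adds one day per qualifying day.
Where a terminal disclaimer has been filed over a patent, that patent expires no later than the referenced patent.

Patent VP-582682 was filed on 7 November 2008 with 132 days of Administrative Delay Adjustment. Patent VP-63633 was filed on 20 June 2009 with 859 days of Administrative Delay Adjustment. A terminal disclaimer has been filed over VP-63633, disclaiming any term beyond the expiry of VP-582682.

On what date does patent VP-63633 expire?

2027-03-19

Natural term of VP-63633:
  Base: filing + 18 years → 20 June 2027.
  Administrative Delay Adjustment: +859 days → 26 October 2029.
Expiry of referenced patent VP-582682:
  Base: filing + 18 years → 7 November 2026.
  Administrative Delay Adjustment: +132 days → 19 March 2027.
Terminal disclaimer: VP-63633 expires on the earlier of 26 October 2029 and 19 March 2027.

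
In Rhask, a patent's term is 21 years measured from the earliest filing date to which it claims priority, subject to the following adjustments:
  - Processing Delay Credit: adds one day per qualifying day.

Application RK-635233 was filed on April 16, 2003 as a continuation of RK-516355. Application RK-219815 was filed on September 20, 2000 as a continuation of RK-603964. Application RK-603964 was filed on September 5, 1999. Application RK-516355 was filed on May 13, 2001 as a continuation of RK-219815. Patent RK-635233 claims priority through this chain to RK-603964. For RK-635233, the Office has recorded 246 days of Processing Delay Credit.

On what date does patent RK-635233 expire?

May 9, 2021

Earliest priority filing: 5 September 1999.
Base term: 5 September 1999 + 21 years → 5 September 2020.
Processing Delay Credit: +246 days → 9 May 2021.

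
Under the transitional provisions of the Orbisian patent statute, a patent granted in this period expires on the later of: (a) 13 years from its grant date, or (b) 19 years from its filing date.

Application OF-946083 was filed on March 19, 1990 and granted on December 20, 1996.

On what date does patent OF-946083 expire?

2009-12-20

(a) grant + 13 years → 20 December 2009.
(b) filing + 19 years → 19 March 2009.
Later of the two: 20 December 2009.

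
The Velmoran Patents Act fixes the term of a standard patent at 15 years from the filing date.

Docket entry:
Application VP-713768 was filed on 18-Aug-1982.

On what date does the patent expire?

Filing date + 15 years → 18 August 1997.

August 18, 1997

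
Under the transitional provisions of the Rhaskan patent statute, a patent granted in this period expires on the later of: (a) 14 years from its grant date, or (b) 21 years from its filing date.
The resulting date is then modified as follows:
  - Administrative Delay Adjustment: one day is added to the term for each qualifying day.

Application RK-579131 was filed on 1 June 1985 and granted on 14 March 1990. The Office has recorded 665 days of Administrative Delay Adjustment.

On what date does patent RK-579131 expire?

2008-03-27

(a) grant + 14 years → 14 March 2004.
(b) filing + 21 years → 1 June 2006.
Later of the two: 1 June 2006.
Administrative Delay Adjustment: +665 days → 27 March 2008.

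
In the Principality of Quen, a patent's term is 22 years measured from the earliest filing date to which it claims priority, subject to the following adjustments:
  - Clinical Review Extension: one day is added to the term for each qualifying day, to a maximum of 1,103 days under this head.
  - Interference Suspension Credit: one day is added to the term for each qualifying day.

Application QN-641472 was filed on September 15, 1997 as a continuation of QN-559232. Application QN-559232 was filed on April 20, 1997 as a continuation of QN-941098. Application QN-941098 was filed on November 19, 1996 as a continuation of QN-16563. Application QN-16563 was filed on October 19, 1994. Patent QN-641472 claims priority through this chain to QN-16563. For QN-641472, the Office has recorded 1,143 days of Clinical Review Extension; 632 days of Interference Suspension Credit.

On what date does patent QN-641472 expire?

Earliest priority filing: 19 October 1994.
Base term: 19 October 1994 + 22 years → 19 October 2016.
Clinical Review Extension: 1143 days claimed exceeds the 1103-day cap, so +1103 days → 27 October 2019.
Interference Suspension Credit: +632 days → 20 July 2021.

2021-07-20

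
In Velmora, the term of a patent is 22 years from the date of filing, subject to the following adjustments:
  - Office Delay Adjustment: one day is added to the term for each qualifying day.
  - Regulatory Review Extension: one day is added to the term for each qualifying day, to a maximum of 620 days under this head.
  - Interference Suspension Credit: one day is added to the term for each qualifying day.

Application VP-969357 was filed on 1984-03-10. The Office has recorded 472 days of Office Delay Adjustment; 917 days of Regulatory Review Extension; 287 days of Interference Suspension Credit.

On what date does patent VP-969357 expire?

Base term: filing date + 22 years → 10 March 2006.
Office Delay Adjustment: +472 days → 25 June 2007.
Regulatory Review Extension: 917 days claimed exceeds the 620-day cap, so +620 days → 6 March 2009.
Interference Suspension Credit: +287 days → 18 December 2009.

2009-12-18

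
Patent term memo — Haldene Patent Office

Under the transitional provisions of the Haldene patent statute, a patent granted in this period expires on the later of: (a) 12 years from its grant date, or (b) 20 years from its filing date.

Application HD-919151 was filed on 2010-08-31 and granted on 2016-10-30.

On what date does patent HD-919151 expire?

2030-08-31

(a) grant + 12 years → 30 October 2028.
(b) filing + 20 years → 31 August 2030.
Later of the two: 31 August 2030.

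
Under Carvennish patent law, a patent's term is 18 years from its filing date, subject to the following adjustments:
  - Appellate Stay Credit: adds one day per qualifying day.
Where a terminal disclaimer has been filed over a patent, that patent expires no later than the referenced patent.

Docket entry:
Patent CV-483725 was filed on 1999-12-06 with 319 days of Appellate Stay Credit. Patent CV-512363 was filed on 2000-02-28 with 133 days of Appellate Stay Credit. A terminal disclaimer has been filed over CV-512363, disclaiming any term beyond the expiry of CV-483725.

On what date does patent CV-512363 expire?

July 11, 2018

Natural term of CV-512363:
  Base: filing + 18 years → 28 February 2018.
  Appellate Stay Credit: +133 days → 11 July 2018.
Expiry of referenced patent CV-483725:
  Base: filing + 18 years → 6 December 2017.
  Appellate Stay Credit: +319 days → 21 October 2018.
Terminal disclaimer: CV-512363 expires on the earlier of 11 July 2018 and 21 October 2018.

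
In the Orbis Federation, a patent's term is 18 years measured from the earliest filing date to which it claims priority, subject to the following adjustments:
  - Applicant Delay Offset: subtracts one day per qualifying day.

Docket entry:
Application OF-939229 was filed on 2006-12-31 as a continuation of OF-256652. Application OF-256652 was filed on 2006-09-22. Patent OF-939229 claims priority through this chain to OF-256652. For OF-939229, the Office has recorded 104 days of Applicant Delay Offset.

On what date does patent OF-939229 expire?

2024-06-10

Earliest priority filing: 22 September 2006.
Base term: 22 September 2006 + 18 years → 22 September 2024.
Applicant Delay Offset: −104 days → 10 June 2024.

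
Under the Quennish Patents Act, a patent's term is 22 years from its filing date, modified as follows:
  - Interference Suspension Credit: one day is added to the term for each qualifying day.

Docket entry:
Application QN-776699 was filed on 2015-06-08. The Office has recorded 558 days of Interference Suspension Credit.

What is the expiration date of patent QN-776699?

Base term: filing date + 22 years → 8 June 2037.
Interference Suspension Credit: +558 days → 18 December 2038.

2038-12-18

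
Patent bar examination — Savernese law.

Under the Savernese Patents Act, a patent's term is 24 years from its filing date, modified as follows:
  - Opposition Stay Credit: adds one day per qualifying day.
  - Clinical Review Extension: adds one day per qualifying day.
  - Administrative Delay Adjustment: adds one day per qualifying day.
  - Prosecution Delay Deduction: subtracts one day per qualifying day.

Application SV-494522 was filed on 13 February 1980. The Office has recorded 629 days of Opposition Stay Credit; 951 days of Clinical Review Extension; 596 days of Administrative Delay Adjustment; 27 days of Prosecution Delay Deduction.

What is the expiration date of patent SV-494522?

2010-01-01

Base term: filing date + 24 years → 13 February 2004.
Opposition Stay Credit: +629 days → 3 November 2005.
Clinical Review Extension: +951 days → 11 June 2008.
Administrative Delay Adjustment: +596 days → 28 January 2010.
Prosecution Delay Deduction: −27 days → 1 January 2010.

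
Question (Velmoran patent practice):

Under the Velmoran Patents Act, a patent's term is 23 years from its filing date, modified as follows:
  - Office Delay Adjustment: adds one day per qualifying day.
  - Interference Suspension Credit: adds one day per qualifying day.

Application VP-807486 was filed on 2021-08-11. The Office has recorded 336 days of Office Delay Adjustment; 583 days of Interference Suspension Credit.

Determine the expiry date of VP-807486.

Base term: filing date + 23 years → 11 August 2044.
Office Delay Adjustment: +336 days → 13 July 2045.
Interference Suspension Credit: +583 days → 16 February 2047.

2047-02-16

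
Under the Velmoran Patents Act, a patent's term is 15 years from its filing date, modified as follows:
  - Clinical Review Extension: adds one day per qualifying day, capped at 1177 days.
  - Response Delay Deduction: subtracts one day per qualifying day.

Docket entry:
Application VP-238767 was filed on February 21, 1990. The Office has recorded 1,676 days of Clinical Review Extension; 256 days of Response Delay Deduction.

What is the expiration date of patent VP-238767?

August 31, 2007

Base term: filing date + 15 years → 21 February 2005.
Clinical Review Extension: 1676 days claimed exceeds the 1177-day cap, so +1177 days → 13 May 2008.
Response Delay Deduction: −256 days → 31 August 2007.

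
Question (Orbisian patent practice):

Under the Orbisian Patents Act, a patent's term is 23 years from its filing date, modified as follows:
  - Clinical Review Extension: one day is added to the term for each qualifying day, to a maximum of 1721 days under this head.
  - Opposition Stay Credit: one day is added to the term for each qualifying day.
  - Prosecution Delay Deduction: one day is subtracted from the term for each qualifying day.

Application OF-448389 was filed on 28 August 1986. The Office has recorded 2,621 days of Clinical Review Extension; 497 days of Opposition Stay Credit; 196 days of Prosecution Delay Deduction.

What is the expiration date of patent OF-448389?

Base term: filing date + 23 years → 28 August 2009.
Clinical Review Extension: 2621 days claimed exceeds the 1721-day cap, so +1721 days → 15 May 2014.
Opposition Stay Credit: +497 days → 24 September 2015.
Prosecution Delay Deduction: −196 days → 12 March 2015.

March 12, 2015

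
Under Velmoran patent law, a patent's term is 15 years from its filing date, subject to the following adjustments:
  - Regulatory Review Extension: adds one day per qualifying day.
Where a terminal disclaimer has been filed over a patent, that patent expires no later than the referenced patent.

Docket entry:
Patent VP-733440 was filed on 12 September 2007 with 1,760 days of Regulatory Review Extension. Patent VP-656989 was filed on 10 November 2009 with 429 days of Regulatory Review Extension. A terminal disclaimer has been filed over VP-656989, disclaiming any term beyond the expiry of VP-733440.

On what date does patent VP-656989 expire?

2026-01-13

Natural term of VP-656989:
  Base: filing + 15 years → 10 November 2024.
  Regulatory Review Extension: +429 days → 13 January 2026.
Expiry of referenced patent VP-733440:
  Base: filing + 15 years → 12 September 2022.
  Regulatory Review Extension: +1760 days → 8 July 2027.
Terminal disclaimer: VP-656989 expires on the earlier of 13 January 2026 and 8 July 2027.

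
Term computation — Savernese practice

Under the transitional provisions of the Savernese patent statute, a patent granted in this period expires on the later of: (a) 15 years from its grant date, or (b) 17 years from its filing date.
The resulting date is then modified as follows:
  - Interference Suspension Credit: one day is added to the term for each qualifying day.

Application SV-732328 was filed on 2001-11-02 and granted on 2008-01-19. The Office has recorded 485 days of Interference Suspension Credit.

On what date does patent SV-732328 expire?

2024-05-18

(a) grant + 15 years → 19 January 2023.
(b) filing + 17 years → 2 November 2018.
Later of the two: 19 January 2023.
Interference Suspension Credit: +485 days → 18 May 2024.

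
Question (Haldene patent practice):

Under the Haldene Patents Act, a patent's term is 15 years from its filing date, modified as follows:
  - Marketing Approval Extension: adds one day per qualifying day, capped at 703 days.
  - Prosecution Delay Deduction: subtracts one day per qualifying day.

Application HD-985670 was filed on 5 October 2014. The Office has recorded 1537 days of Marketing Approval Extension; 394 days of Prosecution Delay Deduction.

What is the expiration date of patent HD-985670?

Base term: filing date + 15 years → 5 October 2029.
Marketing Approval Extension: 1537 days claimed exceeds the 703-day cap, so +703 days → 8 September 2031.
Prosecution Delay Deduction: −394 days → 10 August 2030.

2030-08-10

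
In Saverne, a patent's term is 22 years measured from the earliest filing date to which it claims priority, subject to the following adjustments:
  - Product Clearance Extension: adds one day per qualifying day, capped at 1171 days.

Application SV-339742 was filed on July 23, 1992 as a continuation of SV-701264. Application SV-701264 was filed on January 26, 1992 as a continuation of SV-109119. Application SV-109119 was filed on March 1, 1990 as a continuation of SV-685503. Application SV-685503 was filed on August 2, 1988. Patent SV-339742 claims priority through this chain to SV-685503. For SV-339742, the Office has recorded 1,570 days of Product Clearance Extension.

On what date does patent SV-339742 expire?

Earliest priority filing: 2 August 1988.
Base term: 2 August 1988 + 22 years → 2 August 2010.
Product Clearance Extension: 1570 days claimed exceeds the 1171-day cap, so +1171 days → 16 October 2013.

October 16, 2013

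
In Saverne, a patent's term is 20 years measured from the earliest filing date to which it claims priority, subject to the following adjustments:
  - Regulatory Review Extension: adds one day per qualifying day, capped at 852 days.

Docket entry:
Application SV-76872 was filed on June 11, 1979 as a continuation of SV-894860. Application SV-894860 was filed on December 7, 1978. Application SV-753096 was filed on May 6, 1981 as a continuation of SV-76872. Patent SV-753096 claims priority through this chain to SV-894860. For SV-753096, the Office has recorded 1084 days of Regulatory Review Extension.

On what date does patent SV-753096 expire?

Earliest priority filing: 7 December 1978.
Base term: 7 December 1978 + 20 years → 7 December 1998.
Regulatory Review Extension: 1084 days claimed exceeds the 852-day cap, so +852 days → 7 April 2001.

April 7, 2001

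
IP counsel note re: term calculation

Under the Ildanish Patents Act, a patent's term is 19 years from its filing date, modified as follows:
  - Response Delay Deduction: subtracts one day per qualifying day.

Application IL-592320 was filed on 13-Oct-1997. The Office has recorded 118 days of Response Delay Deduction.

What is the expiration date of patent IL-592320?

Base term: filing date + 19 years → 13 October 2016.
Response Delay Deduction: −118 days → 17 June 2016.

June 17, 2016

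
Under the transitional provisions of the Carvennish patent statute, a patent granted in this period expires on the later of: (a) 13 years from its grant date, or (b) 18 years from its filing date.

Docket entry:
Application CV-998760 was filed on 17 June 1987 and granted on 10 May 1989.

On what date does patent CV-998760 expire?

(a) grant + 13 years → 10 May 2002.
(b) filing + 18 years → 17 June 2005.
Later of the two: 17 June 2005.

June 17, 2005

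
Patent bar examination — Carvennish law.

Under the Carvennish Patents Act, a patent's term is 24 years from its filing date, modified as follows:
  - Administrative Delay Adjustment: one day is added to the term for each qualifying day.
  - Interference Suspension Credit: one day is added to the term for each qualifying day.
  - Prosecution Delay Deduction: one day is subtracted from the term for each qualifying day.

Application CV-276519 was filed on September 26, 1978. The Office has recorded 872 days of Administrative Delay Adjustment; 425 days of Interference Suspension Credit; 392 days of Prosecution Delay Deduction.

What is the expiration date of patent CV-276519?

Base term: filing date + 24 years → 26 September 2002.
Administrative Delay Adjustment: +872 days → 14 February 2005.
Interference Suspension Credit: +425 days → 15 April 2006.
Prosecution Delay Deduction: −392 days → 19 March 2005.

2005-03-19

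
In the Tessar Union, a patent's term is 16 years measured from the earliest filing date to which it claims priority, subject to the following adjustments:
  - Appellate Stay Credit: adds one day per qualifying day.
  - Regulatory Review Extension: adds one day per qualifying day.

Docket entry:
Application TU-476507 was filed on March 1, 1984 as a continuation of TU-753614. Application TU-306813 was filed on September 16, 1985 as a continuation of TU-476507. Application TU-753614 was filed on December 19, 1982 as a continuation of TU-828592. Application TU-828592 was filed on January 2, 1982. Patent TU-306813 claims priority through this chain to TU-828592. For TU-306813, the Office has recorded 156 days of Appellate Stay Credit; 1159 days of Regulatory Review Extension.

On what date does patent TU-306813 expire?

August 9, 2001

Earliest priority filing: 2 January 1982.
Base term: 2 January 1982 + 16 years → 2 January 1998.
Appellate Stay Credit: +156 days → 7 June 1998.
Regulatory Review Extension: +1159 days → 9 August 2001.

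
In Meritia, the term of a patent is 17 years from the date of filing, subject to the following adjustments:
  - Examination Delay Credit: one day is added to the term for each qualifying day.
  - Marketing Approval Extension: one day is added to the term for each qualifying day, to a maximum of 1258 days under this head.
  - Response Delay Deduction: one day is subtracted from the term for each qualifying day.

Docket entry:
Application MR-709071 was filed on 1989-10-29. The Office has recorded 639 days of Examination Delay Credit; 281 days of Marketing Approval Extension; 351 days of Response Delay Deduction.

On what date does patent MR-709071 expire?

2008-05-20

Base term: filing date + 17 years → 29 October 2006.
Examination Delay Credit: +639 days → 29 July 2008.
Marketing Approval Extension: 281 days (within the 1258-day cap) → +281 days → 6 May 2009.
Response Delay Deduction: −351 days → 20 May 2008.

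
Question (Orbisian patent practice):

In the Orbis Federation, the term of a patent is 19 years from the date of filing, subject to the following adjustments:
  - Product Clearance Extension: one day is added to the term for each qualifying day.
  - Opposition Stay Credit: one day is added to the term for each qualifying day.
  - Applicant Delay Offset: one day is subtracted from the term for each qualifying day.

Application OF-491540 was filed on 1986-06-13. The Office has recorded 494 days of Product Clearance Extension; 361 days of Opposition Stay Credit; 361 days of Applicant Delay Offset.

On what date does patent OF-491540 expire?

2006-10-20

Base term: filing date + 19 years → 13 June 2005.
Product Clearance Extension: +494 days → 20 October 2006.
Opposition Stay Credit: +361 days → 16 October 2007.
Applicant Delay Offset: −361 days → 20 October 2006.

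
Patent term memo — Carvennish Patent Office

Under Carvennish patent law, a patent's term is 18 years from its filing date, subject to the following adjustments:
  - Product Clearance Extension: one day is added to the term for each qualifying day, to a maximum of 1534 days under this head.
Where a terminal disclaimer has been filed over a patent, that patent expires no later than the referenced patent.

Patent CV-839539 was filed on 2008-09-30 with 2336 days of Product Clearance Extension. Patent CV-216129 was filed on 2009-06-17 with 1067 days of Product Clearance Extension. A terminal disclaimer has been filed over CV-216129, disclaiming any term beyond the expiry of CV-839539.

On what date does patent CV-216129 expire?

2030-05-19

Natural term of CV-216129:
  Base: filing + 18 years → 17 June 2027.
  Product Clearance Extension: 1067 days (within the 1534-day cap) → +1067 days → 19 May 2030.
Expiry of referenced patent CV-839539:
  Base: filing + 18 years → 30 September 2026.
  Product Clearance Extension: 2336 days claimed exceeds the 1534-day cap, so +1534 days → 12 December 2030.
Terminal disclaimer: CV-216129 expires on the earlier of 19 May 2030 and 12 December 2030.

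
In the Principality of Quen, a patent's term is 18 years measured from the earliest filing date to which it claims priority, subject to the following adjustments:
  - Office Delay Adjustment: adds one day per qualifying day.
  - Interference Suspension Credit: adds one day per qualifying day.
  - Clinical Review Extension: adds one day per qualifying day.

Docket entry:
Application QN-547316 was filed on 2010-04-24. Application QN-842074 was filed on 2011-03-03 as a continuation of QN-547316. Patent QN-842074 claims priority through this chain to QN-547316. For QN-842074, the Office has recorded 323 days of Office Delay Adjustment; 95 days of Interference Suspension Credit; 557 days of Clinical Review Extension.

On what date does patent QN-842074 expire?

2030-12-25

Earliest priority filing: 24 April 2010.
Base term: 24 April 2010 + 18 years → 24 April 2028.
Office Delay Adjustment: +323 days → 13 March 2029.
Interference Suspension Credit: +95 days → 16 June 2029.
Clinical Review Extension: +557 days → 25 December 2030.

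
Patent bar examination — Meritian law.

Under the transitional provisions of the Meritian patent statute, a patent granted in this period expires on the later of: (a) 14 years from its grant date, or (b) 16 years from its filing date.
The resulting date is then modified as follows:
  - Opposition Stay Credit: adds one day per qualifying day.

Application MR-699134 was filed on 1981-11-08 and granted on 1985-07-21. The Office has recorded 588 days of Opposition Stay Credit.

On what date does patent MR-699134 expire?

February 28, 2001

(a) grant + 14 years → 21 July 1999.
(b) filing + 16 years → 8 November 1997.
Later of the two: 21 July 1999.
Opposition Stay Credit: +588 days → 28 February 2001.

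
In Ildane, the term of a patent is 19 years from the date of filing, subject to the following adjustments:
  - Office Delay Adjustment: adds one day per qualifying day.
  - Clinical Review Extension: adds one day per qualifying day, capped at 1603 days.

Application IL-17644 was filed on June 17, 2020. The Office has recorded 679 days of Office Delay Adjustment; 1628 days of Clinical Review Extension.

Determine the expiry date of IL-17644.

September 15, 2045

Base term: filing date + 19 years → 17 June 2039.
Office Delay Adjustment: +679 days → 26 April 2041.
Clinical Review Extension: 1628 days claimed exceeds the 1603-day cap, so +1603 days → 15 September 2045.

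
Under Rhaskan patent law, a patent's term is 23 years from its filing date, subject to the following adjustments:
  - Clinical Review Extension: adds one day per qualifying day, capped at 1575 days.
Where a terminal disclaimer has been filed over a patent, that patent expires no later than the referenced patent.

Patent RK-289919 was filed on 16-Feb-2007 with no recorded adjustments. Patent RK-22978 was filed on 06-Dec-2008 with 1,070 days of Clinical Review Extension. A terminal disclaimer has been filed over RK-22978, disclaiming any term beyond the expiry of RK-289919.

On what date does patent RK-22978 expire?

February 16, 2030

Natural term of RK-22978:
  Base: filing + 23 years → 6 December 2031.
  Clinical Review Extension: 1070 days (within the 1575-day cap) → +1070 days → 10 November 2034.
Expiry of referenced patent RK-289919:
  Base: filing + 23 years → 16 February 2030.
Terminal disclaimer: RK-22978 expires on the earlier of 10 November 2034 and 16 February 2030.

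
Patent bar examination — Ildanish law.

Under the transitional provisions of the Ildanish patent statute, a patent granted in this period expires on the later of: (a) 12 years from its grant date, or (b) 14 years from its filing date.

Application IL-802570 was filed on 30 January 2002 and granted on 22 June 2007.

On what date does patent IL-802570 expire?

(a) grant + 12 years → 22 June 2019.
(b) filing + 14 years → 30 January 2016.
Later of the two: 22 June 2019.

2019-06-22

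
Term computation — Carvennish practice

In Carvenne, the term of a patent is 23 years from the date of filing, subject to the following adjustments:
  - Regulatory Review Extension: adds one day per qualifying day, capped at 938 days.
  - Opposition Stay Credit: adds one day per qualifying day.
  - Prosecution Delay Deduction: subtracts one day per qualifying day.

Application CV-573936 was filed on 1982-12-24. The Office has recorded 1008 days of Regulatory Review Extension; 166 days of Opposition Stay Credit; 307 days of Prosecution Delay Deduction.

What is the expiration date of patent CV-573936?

February 29, 2008

Base term: filing date + 23 years → 24 December 2005.
Regulatory Review Extension: 1008 days claimed exceeds the 938-day cap, so +938 days → 19 July 2008.
Opposition Stay Credit: +166 days → 1 January 2009.
Prosecution Delay Deduction: −307 days → 29 February 2008.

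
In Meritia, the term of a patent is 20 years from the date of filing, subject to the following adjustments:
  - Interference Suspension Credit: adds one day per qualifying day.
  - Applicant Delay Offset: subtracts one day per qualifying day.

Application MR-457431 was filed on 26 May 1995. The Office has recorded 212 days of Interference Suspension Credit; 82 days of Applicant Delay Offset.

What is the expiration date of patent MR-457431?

Base term: filing date + 20 years → 26 May 2015.
Interference Suspension Credit: +212 days → 24 December 2015.
Applicant Delay Offset: −82 days → 3 October 2015.

2015-10-03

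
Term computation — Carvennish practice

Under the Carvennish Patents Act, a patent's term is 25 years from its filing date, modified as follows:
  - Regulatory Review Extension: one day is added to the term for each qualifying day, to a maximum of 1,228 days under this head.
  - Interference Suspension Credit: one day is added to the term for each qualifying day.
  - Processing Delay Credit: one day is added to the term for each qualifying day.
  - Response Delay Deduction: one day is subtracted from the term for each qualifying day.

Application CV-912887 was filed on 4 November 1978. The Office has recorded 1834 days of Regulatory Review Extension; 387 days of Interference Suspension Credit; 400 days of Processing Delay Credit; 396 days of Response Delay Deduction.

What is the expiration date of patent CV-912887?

Base term: filing date + 25 years → 4 November 2003.
Regulatory Review Extension: 1834 days claimed exceeds the 1228-day cap, so +1228 days → 16 March 2007.
Interference Suspension Credit: +387 days → 6 April 2008.
Processing Delay Credit: +400 days → 11 May 2009.
Response Delay Deduction: −396 days → 10 April 2008.

April 10, 2008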